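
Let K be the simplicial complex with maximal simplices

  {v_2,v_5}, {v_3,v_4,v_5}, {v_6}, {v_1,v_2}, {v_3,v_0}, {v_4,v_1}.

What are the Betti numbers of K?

We work with the vertex ordering v_0 < v_1 < v_2 < v_3 < v_4 < v_5 < v_6. The simplices of K, each written with vertices in increasing order, are:

  0-simplices (7): [v_0], [v_1], [v_2], [v_3], [v_4], [v_5], [v_6]
  1-simplices (7): [v_0,v_3], [v_1,v_2], [v_1,v_4], [v_2,v_5], [v_3,v_4], [v_3,v_5], [v_4,v_5]
  2-simplices (1): [v_3,v_4,v_5]

giving chain groups C_0 ≅ Z^7, C_1 ≅ Z^7, C_2 ≅ Z^1.

∂_1: C_1 → C_0 maps an edge to its endpoints' difference, ∂[p,q] = q − p.
This gives a 7×7 integer matrix of rank 5; reducing to Smith normal form yields diagonal entries (1,1,1,1,1).

The boundary map ∂_2: C_2 → C_1 acts by ∂[p,q,r] = [q,r] − [p,r] + [p,q]. For instance
  ∂[v_3,v_4,v_5] = [v_4,v_5] − [v_3,v_5] + [v_3,v_4].
This gives a 7×1 integer matrix of rank 1; reducing to Smith normal form yields diagonal entries (1).

Reading off H_k = ker ∂_k / im ∂_{k+1}:

  H_0: rank C_0 − rank ∂_1 = 7 − 5 = 2, and the invariant factors of ∂_1 are all 1, so H_0 = Z^2.
  H_1: rank ker ∂_1 − rank ∂_2 = (7 − 5) − 1 = 1, and the invariant factors of ∂_2 are all 1, so H_1 = Z.
  H_2: rank ker ∂_2 − rank ∂_3 = (1 − 1) − 0 = 0, and there is no ∂_3, so H_2 = 0.

Hence the Betti numbers are b_0 = 2, b_1 = 1, b_2 = 0.

b_0 = 2, b_1 = 1, b_2 = 0.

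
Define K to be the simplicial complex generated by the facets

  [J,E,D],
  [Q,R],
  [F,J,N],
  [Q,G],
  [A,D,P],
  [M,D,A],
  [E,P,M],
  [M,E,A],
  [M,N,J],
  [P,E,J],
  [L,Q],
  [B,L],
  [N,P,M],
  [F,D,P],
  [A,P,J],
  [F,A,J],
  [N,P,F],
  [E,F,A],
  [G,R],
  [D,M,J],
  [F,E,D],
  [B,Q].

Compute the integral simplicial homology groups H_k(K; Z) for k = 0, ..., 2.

Take the total order A < B < D < E < F < G < J < L < M < N < P < Q < R on the vertex set. Then K (dimension 2) consists of the simplices:

  0-simplices (13): A, B, D, E, F, G, J, L, M, N, P, Q, R
  1-simplices (30): AD, AE, AF, AJ, AM, AP, BL, BQ, DE, DF, DJ, DM, DP, EF, EJ, EM, EP, FJ, FN, FP, GQ, GR, JM, JN, JP, LQ, MN, MP, NP, QR
  2-simplices (16): ADM, ADP, AEF, AEM, AFJ, AJP, DEF, DEJ, DFP, DJM, EJP, EMP, FJN, FNP, JMN, MNP

so the chain groups are C_0 ≅ Z^13, C_1 ≅ Z^30, C_2 ≅ Z^16.

∂_1: C_1 → C_0 is given by ∂[p,q] = [q] − [p].
This gives a 13×30 integer matrix of rank 11; reducing to Smith normal form yields diagonal entries (1,1,1,1,1,1,1,1,1,1,1).

Boundary ∂_2: C_2 → C_1 sends each 2-simplex [p,q,r] to [q,r] − [p,r] + [p,q]. For instance
  ∂AEF = EF − AF + AE,
  ∂AFJ = FJ − AJ + AF.
The 30×16 boundary matrix has rank 15 and Smith normal form diag(1,1,1,1,1,1,1,1,1,1,1,1,1,1,1).

Reading off H_k = ker ∂_k / im ∂_{k+1}:

  H_0: rank C_0 − rank ∂_1 = 13 − 11 = 2, and the invariant factors of ∂_1 are all 1, so H_0 ≅ Z^2.
  H_1: rank ker ∂_1 − rank ∂_2 = (30 − 11) − 15 = 4, and the invariant factors of ∂_2 are all 1, so H_1 ≅ Z^4.
  H_2: rank ker ∂_2 − rank ∂_3 = (16 − 15) − 0 = 1, and there is no ∂_3, so H_2 ≅ Z.

H_0 ≅ Z^2,  H_1 ≅ Z^4,  H_2 ≅ Z.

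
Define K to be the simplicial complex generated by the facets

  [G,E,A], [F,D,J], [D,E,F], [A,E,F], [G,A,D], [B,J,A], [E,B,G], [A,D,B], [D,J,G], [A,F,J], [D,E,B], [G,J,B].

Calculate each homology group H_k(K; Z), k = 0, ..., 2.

We work with the vertex ordering A < B < D < E < F < G < J. The simplices of K, each written with vertices in increasing order, are:

  0-simplices (7): A, B, D, E, F, G, J
  1-simplices (18): AB, AD, AE, AF, AG, AJ, BD, BE, BG, BJ, DE, DF, DG, DJ, EF, EG, FJ, GJ
  2-simplices (12): ABD, ABJ, ADG, AEF, AEG, AFJ, BDE, BEG, BGJ, DEF, DFJ, DGJ

giving chain groups C_0 ≅ Z^7, C_1 ≅ Z^18, C_2 ≅ Z^12.

Boundary ∂_1: C_1 → C_0 maps an edge to its endpoints' difference, ∂[p,q] = q − p.
The 7×18 boundary matrix has rank 6 and Smith normal form diag(1,1,1,1,1,1).

The boundary map ∂_2: C_2 → C_1 acts by ∂[p,q,r] = [q,r] − [p,r] + [p,q]. For instance
  ∂DEF = EF − DF + DE,
  ∂AFJ = FJ − AJ + AF.
The 18×12 boundary matrix has rank 12 and Smith normal form diag(1,1,1,1,1,1,1,1,1,1,1,2).

Computing H_k = (kernel of ∂_k) / (image of ∂_{k+1}):

  H_0: rank C_0 − rank ∂_1 = 7 − 6 = 1, and the invariant factors of ∂_1 are all 1, so H_0 = Z.
  H_1: rank ker ∂_1 − rank ∂_2 = (18 − 6) − 12 = 0, and ∂_2 has invariant factor 2 > 1, so H_1 = Z/2.
  H_2: rank ker ∂_2 − rank ∂_3 = (12 − 12) − 0 = 0, and there is no ∂_3, so H_2 = 0.

H_0 = Z,  H_1 = Z/2,  H_2 = 0.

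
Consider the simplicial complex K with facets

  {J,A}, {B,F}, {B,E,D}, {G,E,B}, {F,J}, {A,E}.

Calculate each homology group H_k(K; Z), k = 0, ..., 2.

Order the vertices as A < B < D < E < F < G < J. Listing each simplex with vertices in this order, K has dimension 2 with simplices:

  0-simplices (7): A, B, D, E, F, G, J
  1-simplices (9): AE, AJ, BD, BE, BF, BG, DE, EG, FJ
  2-simplices (2): BDE, BEG

Hence C_0 ≅ Z^7, C_1 ≅ Z^9, C_2 ≅ Z^2.

∂_1: C_1 → C_0 sends each edge [p,q] (with p < q) to q − p. For instance
  ∂AJ = J − A.
This gives a 7×9 integer matrix of rank 6; reducing to Smith normal form yields diagonal entries (1,1,1,1,1,1).

The boundary map ∂_2: C_2 → C_1 maps a triangle to the signed sum of its edges. For instance
  ∂BEG = EG − BG + BE,
  ∂BDE = DE − BE + BD.
As a 9×2 matrix over Z this has rank 2, with invariant factors (1,1).

Computing H_k = (kernel of ∂_k) / (image of ∂_{k+1}):

  H_0: rank C_0 − rank ∂_1 = 7 − 6 = 1, and the invariant factors of ∂_1 are all 1, so H_0 ≅ Z.
  H_1: rank ker ∂_1 − rank ∂_2 = (9 − 6) − 2 = 1, and the invariant factors of ∂_2 are all 1, so H_1 ≅ Z.
  H_2: rank ker ∂_2 − rank ∂_3 = (2 − 2) − 0 = 0, and there is no ∂_3, so H_2 ≅ 0.

H_0 = Z,  H_1 = Z,  H_2 = 0.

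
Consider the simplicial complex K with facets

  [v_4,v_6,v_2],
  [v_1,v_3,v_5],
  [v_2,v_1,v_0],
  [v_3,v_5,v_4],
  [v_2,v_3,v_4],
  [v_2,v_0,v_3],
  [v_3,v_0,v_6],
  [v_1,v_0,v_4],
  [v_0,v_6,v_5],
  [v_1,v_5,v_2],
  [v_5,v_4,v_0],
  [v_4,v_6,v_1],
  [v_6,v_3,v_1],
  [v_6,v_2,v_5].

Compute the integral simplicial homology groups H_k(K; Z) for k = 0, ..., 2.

Fix the vertex order v_0 < v_1 < v_2 < v_3 < v_4 < v_5 < v_6 and write every simplex with vertices in increasing order. Then dim K = 2 and the simplices of K are:

  0-simplices (7): [v_0], [v_1], [v_2], [v_3], [v_4], [v_5], [v_6]
  1-simplices (21): (21 of them)
  2-simplices (14): (14 of them)

Hence C_0 ≅ Z^7, C_1 ≅ Z^21, C_2 ≅ Z^14.

The boundary map ∂_1: C_1 → C_0 maps an edge to its endpoints' difference, ∂[p,q] = q − p. For instance
  ∂[v_3,v_6] = [v_6] − [v_3].
This gives a 7×21 integer matrix of rank 6; reducing to Smith normal form yields diagonal entries (1,1,1,1,1,1).

∂_2: C_2 → C_1 acts by ∂[p,q,r] = [q,r] − [p,r] + [p,q]. For instance
  ∂[v_0,v_4,v_5] = [v_4,v_5] − [v_0,v_5] + [v_0,v_4],
  ∂[v_1,v_3,v_6] = [v_3,v_6] − [v_1,v_6] + [v_1,v_3].
As a 21×14 matrix over Z this has rank 13, with invariant factors (1,1,1,1,1,1,1,1,1,1,1,1,1).

Reading off H_k = ker ∂_k / im ∂_{k+1}:

  H_0: rank C_0 − rank ∂_1 = 7 − 6 = 1, and the invariant factors of ∂_1 are all 1, so H_0 = Z.
  H_1: rank ker ∂_1 − rank ∂_2 = (21 − 6) − 13 = 2, and the invariant factors of ∂_2 are all 1, so H_1 = Z^2.
  H_2: rank ker ∂_2 − rank ∂_3 = (14 − 13) − 0 = 1, and there is no ∂_3, so H_2 = Z.

As a check, the Euler characteristic is 7 − 21 + 14 = 0, which agrees with 1 − 2 + 1 = 0.
(K is a triangulation of the torus T^2.)

H_0 = Z,  H_1 = Z^2,  H_2 = Z.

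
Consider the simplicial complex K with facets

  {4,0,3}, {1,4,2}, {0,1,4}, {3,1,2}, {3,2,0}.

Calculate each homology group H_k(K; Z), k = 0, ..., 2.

We work with the vertex ordering 0 < 1 < 2 < 3 < 4. The simplices of K, each written with vertices in increasing order, are:

  0-simplices (5): [0], [1], [2], [3], [4]
  1-simplices (10): [0,1], [0,2], [0,3], [0,4], [1,2], [1,3], [1,4], [2,3], [2,4], [3,4]
  2-simplices (5): [0,1,4], [0,2,3], [0,3,4], [1,2,3], [1,2,4]

so the chain groups are C_0 ≅ Z^5, C_1 ≅ Z^10, C_2 ≅ Z^5.

∂_1: C_1 → C_0 maps an edge to its endpoints' difference, ∂[p,q] = q − p. For instance
  ∂[2,3] = [3] − [2].
This gives a 5×10 integer matrix of rank 4; reducing to Smith normal form yields diagonal entries (1,1,1,1).

The boundary map ∂_2: C_2 → C_1 acts by ∂[p,q,r] = [q,r] − [p,r] + [p,q]. For instance
  ∂[1,2,4] = [2,4] − [1,4] + [1,2],
  ∂[0,1,4] = [1,4] − [0,4] + [0,1].
The 10×5 boundary matrix has rank 5 and Smith normal form diag(1,1,1,1,1).

Now H_k = ker ∂_k / im ∂_{k+1}, so:

  H_0: rank C_0 − rank ∂_1 = 5 − 4 = 1, and the invariant factors of ∂_1 are all 1, so H_0 = Z.
  H_1: rank ker ∂_1 − rank ∂_2 = (10 − 4) − 5 = 1, and the invariant factors of ∂_2 are all 1, so H_1 = Z.
  H_2: rank ker ∂_2 − rank ∂_3 = (5 − 5) − 0 = 0, and there is no ∂_3, so H_2 = 0.

H_0 = Z,  H_1 = Z,  H_2 = 0.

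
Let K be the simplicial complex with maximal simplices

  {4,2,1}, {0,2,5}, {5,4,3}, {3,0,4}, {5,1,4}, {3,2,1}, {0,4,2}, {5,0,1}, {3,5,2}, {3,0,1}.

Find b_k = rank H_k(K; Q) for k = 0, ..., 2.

b_0 = 1, b_1 = 0, b_2 = 0.

Fix the vertex order 0 < 1 < 2 < 3 < 4 < 5 and write every simplex with vertices in increasing order. Then dim K = 2 and the simplices of K are:

  0-simplices (6): [0], [1], [2], [3], [4], [5]
  1-simplices (15): [0,1], [0,2], [0,3], [0,4], [0,5], [1,2], [1,3], [1,4], [1,5], [2,3], [2,4], [2,5], [3,4], [3,5], [4,5]
  2-simplices (10): [0,1,3], [0,1,5], [0,2,4], [0,2,5], [0,3,4], [1,2,3], [1,2,4], [1,4,5], [2,3,5], [3,4,5]

giving chain groups C_0 ≅ Z^6, C_1 ≅ Z^15, C_2 ≅ Z^10.

Boundary ∂_1: C_1 → C_0 sends each edge [p,q] (with p < q) to q − p. For instance
  ∂[0,1] = [1] − [0].
This gives a 6×15 integer matrix of rank 5; reducing to Smith normal form yields diagonal entries (1,1,1,1,1).

∂_2: C_2 → C_1 sends each 2-simplex [p,q,r] to [q,r] − [p,r] + [p,q]. For instance
  ∂[0,2,5] = [2,5] − [0,5] + [0,2],
  ∂[2,3,5] = [3,5] − [2,5] + [2,3].
As a 15×10 matrix over Z this has rank 10, with invariant factors (1,1,1,1,1,1,1,1,1,2).

From H_k ≅ ker(∂_k) / im(∂_{k+1}) we obtain:

  H_0: rank C_0 − rank ∂_1 = 6 − 5 = 1, and the invariant factors of ∂_1 are all 1, so H_0 = Z.
  H_1: rank ker ∂_1 − rank ∂_2 = (15 − 5) − 10 = 0, and ∂_2 has invariant factor 2 > 1, so H_1 = Z/2Z.
  H_2: rank ker ∂_2 − rank ∂_3 = (10 − 10) − 0 = 0, and there is no ∂_3, so H_2 = 0.

(K is a triangulation of the real projective plane RP^2.)

Hence the Betti numbers are b_0 = 1, b_1 = 0, b_2 = 0.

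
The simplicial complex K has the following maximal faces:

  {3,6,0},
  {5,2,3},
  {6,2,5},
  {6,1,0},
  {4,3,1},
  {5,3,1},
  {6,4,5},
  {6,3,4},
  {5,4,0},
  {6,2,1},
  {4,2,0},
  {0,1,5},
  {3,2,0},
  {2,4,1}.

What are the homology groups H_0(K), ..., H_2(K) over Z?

We work with the vertex ordering 0 < 1 < 2 < 3 < 4 < 5 < 6. The simplices of K, each written with vertices in increasing order, are:

  0-simplices (7): [0], [1], [2], [3], [4], [5], [6]
  1-simplices (21): [0,1], [0,2], [0,3], [0,4], [0,5], [0,6], [1,2], [1,3], [1,4], [1,5], [1,6], [2,3], [2,4], [2,5], [2,6], [3,4], [3,5], [3,6], [4,5], [4,6], [5,6]
  2-simplices (14): [0,1,5], [0,1,6], [0,2,3], [0,2,4], [0,3,6], [0,4,5], [1,2,4], [1,2,6], [1,3,4], [1,3,5], [2,3,5], [2,5,6], [3,4,6], [4,5,6]

so the chain groups are C_0 ≅ Z^7, C_1 ≅ Z^21, C_2 ≅ Z^14.

The boundary map ∂_1: C_1 → C_0 sends each edge [p,q] (with p < q) to q − p. For instance
  ∂[3,4] = [4] − [3].
This gives a 7×21 integer matrix of rank 6; reducing to Smith normal form yields diagonal entries (1,1,1,1,1,1).

Boundary ∂_2: C_2 → C_1 acts by ∂[p,q,r] = [q,r] − [p,r] + [p,q]. For instance
  ∂[2,5,6] = [5,6] − [2,6] + [2,5],
  ∂[0,1,6] = [1,6] − [0,6] + [0,1].
This gives a 21×14 integer matrix of rank 13; reducing to Smith normal form yields diagonal entries (1,1,1,1,1,1,1,1,1,1,1,1,1).

Reading off H_k = ker ∂_k / im ∂_{k+1}:

  H_0: rank C_0 − rank ∂_1 = 7 − 6 = 1, and the invariant factors of ∂_1 are all 1, so H_0 ≅ Z.
  H_1: rank ker ∂_1 − rank ∂_2 = (21 − 6) − 13 = 2, and the invariant factors of ∂_2 are all 1, so H_1 ≅ Z^2.
  H_2: rank ker ∂_2 − rank ∂_3 = (14 − 13) − 0 = 1, and there is no ∂_3, so H_2 ≅ Z.

As a check, the Euler characteristic is 7 − 21 + 14 = 0, which agrees with 1 − 2 + 1 = 0.

H_0 ≅ Z,  H_1 ≅ Z^2,  H_2 ≅ Z.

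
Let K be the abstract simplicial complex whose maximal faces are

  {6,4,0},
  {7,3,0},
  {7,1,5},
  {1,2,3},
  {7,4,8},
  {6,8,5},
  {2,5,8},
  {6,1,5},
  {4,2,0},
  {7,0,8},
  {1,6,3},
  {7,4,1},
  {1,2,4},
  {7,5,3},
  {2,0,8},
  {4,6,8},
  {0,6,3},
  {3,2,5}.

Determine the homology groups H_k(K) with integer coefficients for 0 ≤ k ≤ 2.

We work with the vertex ordering 0 < 1 < 2 < 3 < 4 < 5 < 6 < 7 < 8. The simplices of K, each written with vertices in increasing order, are:

  0-simplices (9): [0], [1], [2], [3], [4], [5], [6], [7], [8]
  1-simplices (27): (27 of them)
  2-simplices (18): [0,2,4], [0,2,8], [0,3,6], [0,3,7], [0,4,6], [0,7,8], [1,2,3], [1,2,4], [1,3,6], [1,4,7], [1,5,6], [1,5,7], [2,3,5], [2,5,8], [3,5,7], [4,6,8], [4,7,8], [5,6,8]

Hence C_0 ≅ Z^9, C_1 ≅ Z^27, C_2 ≅ Z^18.

∂_1: C_1 → C_0 sends each edge [p,q] (with p < q) to q − p. For instance
  ∂[6,8] = [8] − [6].
This gives a 9×27 integer matrix of rank 8; reducing to Smith normal form yields diagonal entries (1,1,1,1,1,1,1,1).

The boundary map ∂_2: C_2 → C_1 maps a triangle to the signed sum of its edges. For instance
  ∂[0,7,8] = [7,8] − [0,8] + [0,7],
  ∂[1,3,6] = [3,6] − [1,6] + [1,3].
The resulting 27×18 matrix has rank 18, and its Smith normal form has invariant factors (1,1,1,1,1,1,1,1,1,1,1,1,1,1,1,1,1,2).

Reading off H_k = ker ∂_k / im ∂_{k+1}:

  H_0: rank C_0 − rank ∂_1 = 9 − 8 = 1, and the invariant factors of ∂_1 are all 1, so H_0 ≅ Z.
  H_1: rank ker ∂_1 − rank ∂_2 = (27 − 8) − 18 = 1, and ∂_2 has invariant factor 2 > 1, so H_1 ≅ Z ⊕ Z/2Z.
  H_2: rank ker ∂_2 − rank ∂_3 = (18 − 18) − 0 = 0, and there is no ∂_3, so H_2 ≅ 0.

As a check, the Euler characteristic is 9 − 27 + 18 = 0, which agrees with 1 − 1 + 0 = 0.
(K is a triangulation of the Klein bottle.)

H_0 = Z,  H_1 = Z ⊕ Z/2Z,  H_2 = 0.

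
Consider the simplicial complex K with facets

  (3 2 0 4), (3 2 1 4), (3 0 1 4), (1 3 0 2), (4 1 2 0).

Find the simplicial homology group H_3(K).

We work with the vertex ordering 0 < 1 < 2 < 3 < 4. The simplices of K, each written with vertices in increasing order, are:

  0-simplices (5): [0], [1], [2], [3], [4]
  1-simplices (10): [0,1], [0,2], [0,3], [0,4], [1,2], [1,3], [1,4], [2,3], [2,4], [3,4]
  2-simplices (10): [0,1,2], [0,1,3], [0,1,4], [0,2,3], [0,2,4], [0,3,4], [1,2,3], [1,2,4], [1,3,4], [2,3,4]
  3-simplices (5): [0,1,2,3], [0,1,2,4], [0,1,3,4], [0,2,3,4], [1,2,3,4]

giving chain groups C_0 ≅ Z^5, C_1 ≅ Z^10, C_2 ≅ Z^10, C_3 ≅ Z^5.

∂_1: C_1 → C_0 sends each edge [p,q] (with p < q) to q − p. For instance
  ∂[3,4] = [4] − [3].
The 5×10 boundary matrix has rank 4 and Smith normal form diag(1,1,1,1).

Boundary ∂_2: C_2 → C_1 sends each 2-simplex [p,q,r] to [q,r] − [p,r] + [p,q]. For instance
  ∂[1,2,4] = [2,4] − [1,4] + [1,2],
  ∂[0,3,4] = [3,4] − [0,4] + [0,3].
This gives a 10×10 integer matrix of rank 6; reducing to Smith normal form yields diagonal entries (1,1,1,1,1,1).

Boundary ∂_3: C_3 → C_2 sends each 3-simplex σ to the alternating sum Σ_i (−1)^i (σ with its i-th vertex removed). For instance
  ∂[0,2,3,4] = [2,3,4] − [0,3,4] + [0,2,4] − [0,2,3],
  ∂[0,1,2,3] = [1,2,3] − [0,2,3] + [0,1,3] − [0,1,2].
As a 10×5 matrix over Z this has rank 4, with invariant factors (1,1,1,1).

From H_k ≅ ker(∂_k) / im(∂_{k+1}) we obtain:

  H_3: rank ker ∂_3 − rank ∂_4 = (5 − 4) − 0 = 1, and there is no ∂_4, so H_3 = Z.

H_3 ≅ Z.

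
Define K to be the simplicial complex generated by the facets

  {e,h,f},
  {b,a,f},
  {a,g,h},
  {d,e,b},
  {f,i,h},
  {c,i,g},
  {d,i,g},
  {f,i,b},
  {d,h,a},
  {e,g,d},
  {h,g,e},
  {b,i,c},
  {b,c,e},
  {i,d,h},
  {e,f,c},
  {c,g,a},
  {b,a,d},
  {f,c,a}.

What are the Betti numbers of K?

Order the vertices as a < b < c < d < e < f < g < h < i. Listing each simplex with vertices in this order, K has dimension 2 with simplices:

  0-simplices (9): a, b, c, d, e, f, g, h, i
  1-simplices (27): ab, ac, ad, af, ag, ah, bc, bd, be, bf, bi, ce, cf, cg, ci, de, dg, dh, di, ef, eg, eh, fh, fi, gh, gi, hi
  2-simplices (18): abd, abf, acf, acg, adh, agh, bce, bci, bde, bfi, cef, cgi, deg, dgi, dhi, efh, egh, fhi

so the chain groups are C_0 ≅ Z^9, C_1 ≅ Z^27, C_2 ≅ Z^18.

∂_1: C_1 → C_0 is given by ∂[p,q] = [q] − [p]. For instance
  ∂ah = h − a.
This gives a 9×27 integer matrix of rank 8; reducing to Smith normal form yields diagonal entries (1,1,1,1,1,1,1,1).

Boundary ∂_2: C_2 → C_1 acts by ∂[p,q,r] = [q,r] − [p,r] + [p,q]. For instance
  ∂egh = gh − eh + eg,
  ∂abd = bd − ad + ab.
As a 27×18 matrix over Z this has rank 18, with invariant factors (1,1,1,1,1,1,1,1,1,1,1,1,1,1,1,1,1,2).

Now H_k = ker ∂_k / im ∂_{k+1}, so:

  H_0: rank C_0 − rank ∂_1 = 9 − 8 = 1, and the invariant factors of ∂_1 are all 1, so H_0 = Z.
  H_1: rank ker ∂_1 − rank ∂_2 = (27 − 8) − 18 = 1, and ∂_2 has invariant factor 2 > 1, so H_1 = Z ⊕ Z/2.
  H_2: rank ker ∂_2 − rank ∂_3 = (18 − 18) − 0 = 0, and there is no ∂_3, so H_2 = 0.

As a check, the Euler characteristic is 9 − 27 + 18 = 0, which agrees with 1 − 1 + 0 = 0.

Hence the Betti numbers are b_0 = 1, b_1 = 1, b_2 = 0.

b_0 = 1, b_1 = 1, b_2 = 0.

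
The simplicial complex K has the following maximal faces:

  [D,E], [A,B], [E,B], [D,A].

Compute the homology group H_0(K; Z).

Take the total order A < B < D < E on the vertex set. Then K (dimension 1) consists of the simplices:

  0-simplices (4): A, B, D, E
  1-simplices (4): AB, AD, BE, DE

giving chain groups C_0 ≅ Z^4, C_1 ≅ Z^4.

∂_1: C_1 → C_0 sends each edge [p,q] (with p < q) to q − p. For instance
  ∂AD = D − A.
As a 4×4 matrix over Z this has rank 3, with invariant factors (1,1,1).

From H_k ≅ ker(∂_k) / im(∂_{k+1}) we obtain:

  H_0: rank C_0 − rank ∂_1 = 4 − 3 = 1, and the invariant factors of ∂_1 are all 1, so H_0 = Z.

H_0 = Z.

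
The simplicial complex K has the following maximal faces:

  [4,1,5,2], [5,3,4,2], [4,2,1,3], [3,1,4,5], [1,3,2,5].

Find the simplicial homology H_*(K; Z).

Take the total order 1 < 2 < 3 < 4 < 5 on the vertex set. Then K (dimension 3) consists of the simplices:

  0-simplices (5): [1], [2], [3], [4], [5]
  1-simplices (10): [1,2], [1,3], [1,4], [1,5], [2,3], [2,4], [2,5], [3,4], [3,5], [4,5]
  2-simplices (10): [1,2,3], [1,2,4], [1,2,5], [1,3,4], [1,3,5], [1,4,5], [2,3,4], [2,3,5], [2,4,5], [3,4,5]
  3-simplices (5): [1,2,3,4], [1,2,3,5], [1,2,4,5], [1,3,4,5], [2,3,4,5]

Hence C_0 ≅ Z^5, C_1 ≅ Z^10, C_2 ≅ Z^10, C_3 ≅ Z^5.

Boundary ∂_1: C_1 → C_0 is given by ∂[p,q] = [q] − [p]. For instance
  ∂[1,4] = [4] − [1].
The 5×10 boundary matrix has rank 4 and Smith normal form diag(1,1,1,1).

The boundary map ∂_2: C_2 → C_1 sends each 2-simplex [p,q,r] to [q,r] − [p,r] + [p,q]. For instance
  ∂[2,4,5] = [4,5] − [2,5] + [2,4],
  ∂[1,2,4] = [2,4] − [1,4] + [1,2].
The 10×10 boundary matrix has rank 6 and Smith normal form diag(1,1,1,1,1,1).

Boundary ∂_3: C_3 → C_2 sends each 3-simplex σ to the alternating sum Σ_i (−1)^i (σ with its i-th vertex removed). For instance
  ∂[1,2,4,5] = [2,4,5] − [1,4,5] + [1,2,5] − [1,2,4],
  ∂[1,2,3,5] = [2,3,5] − [1,3,5] + [1,2,5] − [1,2,3].
The 10×5 boundary matrix has rank 4 and Smith normal form diag(1,1,1,1).

Now H_k = ker ∂_k / im ∂_{k+1}, so:

  H_0: rank C_0 − rank ∂_1 = 5 − 4 = 1, and the invariant factors of ∂_1 are all 1, so H_0 = Z.
  H_1: rank ker ∂_1 − rank ∂_2 = (10 − 4) − 6 = 0, and the invariant factors of ∂_2 are all 1, so H_1 = 0.
  H_2: rank ker ∂_2 − rank ∂_3 = (10 − 6) − 4 = 0, and the invariant factors of ∂_3 are all 1, so H_2 = 0.
  H_3: rank ker ∂_3 − rank ∂_4 = (5 − 4) − 0 = 1, and there is no ∂_4, so H_3 = Z.

H_0 ≅ Z,  H_1 = 0,  H_2 = 0,  H_3 ≅ Z.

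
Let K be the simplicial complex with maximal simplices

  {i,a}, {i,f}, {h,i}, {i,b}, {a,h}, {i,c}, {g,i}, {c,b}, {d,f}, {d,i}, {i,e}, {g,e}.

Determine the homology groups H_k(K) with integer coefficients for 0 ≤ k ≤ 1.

Take the total order a < b < c < d < e < f < g < h < i on the vertex set. Then K (dimension 1) consists of the simplices:

  0-simplices (9): a, b, c, d, e, f, g, h, i
  1-simplices (12): ah, ai, bc, bi, ci, df, di, eg, ei, fi, gi, hi

Hence C_0 ≅ Z^9, C_1 ≅ Z^12.

∂_1: C_1 → C_0 sends each edge [p,q] (with p < q) to q − p.
The 9×12 boundary matrix has rank 8 and Smith normal form diag(1,1,1,1,1,1,1,1).

Computing H_k = (kernel of ∂_k) / (image of ∂_{k+1}):

  H_0: rank C_0 − rank ∂_1 = 9 − 8 = 1, and the invariant factors of ∂_1 are all 1, so H_0 ≅ Z.
  H_1: rank ker ∂_1 − rank ∂_2 = (12 − 8) − 0 = 4, and there is no ∂_2, so H_1 ≅ Z^4.

H_0 ≅ Z,  H_1 ≅ Z^4.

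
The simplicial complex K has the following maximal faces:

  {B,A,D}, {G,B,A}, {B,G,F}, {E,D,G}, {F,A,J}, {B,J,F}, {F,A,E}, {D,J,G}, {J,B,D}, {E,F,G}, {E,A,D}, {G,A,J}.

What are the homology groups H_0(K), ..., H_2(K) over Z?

H_0 = Z,  H_1 = Z/2,  H_2 = 0.

We work with the vertex ordering A < B < D < E < F < G < J. The simplices of K, each written with vertices in increasing order, are:

  0-simplices (7): A, B, D, E, F, G, J
  1-simplices (18): AB, AD, AE, AF, AG, AJ, BD, BF, BG, BJ, DE, DG, DJ, EF, EG, FG, FJ, GJ
  2-simplices (12): ABD, ABG, ADE, AEF, AFJ, AGJ, BDJ, BFG, BFJ, DEG, DGJ, EFG

giving chain groups C_0 ≅ Z^7, C_1 ≅ Z^18, C_2 ≅ Z^12.

Boundary ∂_1: C_1 → C_0 is given by ∂[p,q] = [q] − [p]. For instance
  ∂AJ = J − A.
The 7×18 boundary matrix has rank 6 and Smith normal form diag(1,1,1,1,1,1).

∂_2: C_2 → C_1 sends each 2-simplex [p,q,r] to [q,r] − [p,r] + [p,q]. For instance
  ∂BFJ = FJ − BJ + BF,
  ∂AGJ = GJ − AJ + AG.
The resulting 18×12 matrix has rank 12, and its Smith normal form has invariant factors (1,1,1,1,1,1,1,1,1,1,1,2).

Reading off H_k = ker ∂_k / im ∂_{k+1}:

  H_0: rank C_0 − rank ∂_1 = 7 − 6 = 1, and the invariant factors of ∂_1 are all 1, so H_0 ≅ Z.
  H_1: rank ker ∂_1 − rank ∂_2 = (18 − 6) − 12 = 0, and ∂_2 has invariant factor 2 > 1, so H_1 ≅ Z/2.
  H_2: rank ker ∂_2 − rank ∂_3 = (12 − 12) − 0 = 0, and there is no ∂_3, so H_2 ≅ 0.

As a check, the Euler characteristic is 7 − 18 + 12 = 1, which agrees with 1 − 0 + 0 = 1.
(K is a triangulation of the real projective plane RP^2.)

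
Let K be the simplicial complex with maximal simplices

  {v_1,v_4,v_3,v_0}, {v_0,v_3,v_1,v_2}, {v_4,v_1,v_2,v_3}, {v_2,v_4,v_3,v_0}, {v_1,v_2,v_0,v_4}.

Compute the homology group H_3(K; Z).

H_3 ≅ Z.

Fix the vertex order v_0 < v_1 < v_2 < v_3 < v_4 and write every simplex with vertices in increasing order. Then dim K = 3 and the simplices of K are:

  0-simplices (5): [v_0], [v_1], [v_2], [v_3], [v_4]
  1-simplices (10): [v_0,v_1], [v_0,v_2], [v_0,v_3], [v_0,v_4], [v_1,v_2], [v_1,v_3], [v_1,v_4], [v_2,v_3], [v_2,v_4], [v_3,v_4]
  2-simplices (10): [v_0,v_1,v_2], [v_0,v_1,v_3], [v_0,v_1,v_4], [v_0,v_2,v_3], [v_0,v_2,v_4], [v_0,v_3,v_4], [v_1,v_2,v_3], [v_1,v_2,v_4], [v_1,v_3,v_4], [v_2,v_3,v_4]
  3-simplices (5): [v_0,v_1,v_2,v_3], [v_0,v_1,v_2,v_4], [v_0,v_1,v_3,v_4], [v_0,v_2,v_3,v_4], [v_1,v_2,v_3,v_4]

giving chain groups C_0 ≅ Z^5, C_1 ≅ Z^10, C_2 ≅ Z^10, C_3 ≅ Z^5.

∂_1: C_1 → C_0 is given by ∂[p,q] = [q] − [p].
The resulting 5×10 matrix has rank 4, and its Smith normal form has invariant factors (1,1,1,1).

The boundary map ∂_2: C_2 → C_1 sends each 2-simplex [p,q,r] to [q,r] − [p,r] + [p,q]. For instance
  ∂[v_0,v_1,v_3] = [v_1,v_3] − [v_0,v_3] + [v_0,v_1],
  ∂[v_1,v_2,v_3] = [v_2,v_3] − [v_1,v_3] + [v_1,v_2].
This gives a 10×10 integer matrix of rank 6; reducing to Smith normal form yields diagonal entries (1,1,1,1,1,1).

The boundary map ∂_3: C_3 → C_2 sends each 3-simplex σ to the alternating sum Σ_i (−1)^i (σ with its i-th vertex removed). For instance
  ∂[v_0,v_1,v_2,v_4] = [v_1,v_2,v_4] − [v_0,v_2,v_4] + [v_0,v_1,v_4] − [v_0,v_1,v_2],
  ∂[v_1,v_2,v_3,v_4] = [v_2,v_3,v_4] − [v_1,v_3,v_4] + [v_1,v_2,v_4] − [v_1,v_2,v_3].
As a 10×5 matrix over Z this has rank 4, with invariant factors (1,1,1,1).

From H_k ≅ ker(∂_k) / im(∂_{k+1}) we obtain:

  H_3: rank ker ∂_3 − rank ∂_4 = (5 − 4) − 0 = 1, and there is no ∂_4, so H_3 ≅ Z.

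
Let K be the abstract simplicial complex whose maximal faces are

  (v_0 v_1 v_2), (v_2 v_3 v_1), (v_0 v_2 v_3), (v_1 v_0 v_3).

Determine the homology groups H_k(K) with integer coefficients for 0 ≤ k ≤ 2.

Order the vertices as v_0 < v_1 < v_2 < v_3. Listing each simplex with vertices in this order, K has dimension 2 with simplices:

  0-simplices (4): [v_0], [v_1], [v_2], [v_3]
  1-simplices (6): [v_0,v_1], [v_0,v_2], [v_0,v_3], [v_1,v_2], [v_1,v_3], [v_2,v_3]
  2-simplices (4): [v_0,v_1,v_2], [v_0,v_1,v_3], [v_0,v_2,v_3], [v_1,v_2,v_3]

Hence C_0 ≅ Z^4, C_1 ≅ Z^6, C_2 ≅ Z^4.

The boundary map ∂_1: C_1 → C_0 maps an edge to its endpoints' difference, ∂[p,q] = q − p.
As a 4×6 matrix over Z this has rank 3, with invariant factors (1,1,1).

∂_2: C_2 → C_1 maps a triangle to the signed sum of its edges. For instance
  ∂[v_1,v_2,v_3] = [v_2,v_3] − [v_1,v_3] + [v_1,v_2],
  ∂[v_0,v_1,v_3] = [v_1,v_3] − [v_0,v_3] + [v_0,v_1].
The 6×4 boundary matrix has rank 3 and Smith normal form diag(1,1,1).

From H_k ≅ ker(∂_k) / im(∂_{k+1}) we obtain:

  H_0: rank C_0 − rank ∂_1 = 4 − 3 = 1, and the invariant factors of ∂_1 are all 1, so H_0 ≅ Z.
  H_1: rank ker ∂_1 − rank ∂_2 = (6 − 3) − 3 = 0, and the invariant factors of ∂_2 are all 1, so H_1 ≅ 0.
  H_2: rank ker ∂_2 − rank ∂_3 = (4 − 3) − 0 = 1, and there is no ∂_3, so H_2 ≅ Z.

As a check, the Euler characteristic is 4 − 6 + 4 = 2, which agrees with 1 − 0 + 1 = 2.

H_0 = Z,  H_1 = 0,  H_2 = Z.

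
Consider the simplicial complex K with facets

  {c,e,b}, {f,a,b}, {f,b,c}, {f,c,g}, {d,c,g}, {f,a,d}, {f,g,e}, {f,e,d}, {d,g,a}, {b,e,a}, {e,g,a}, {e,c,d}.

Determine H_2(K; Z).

H_2 = 0.

We work with the vertex ordering a < b < c < d < e < f < g. The simplices of K, each written with vertices in increasing order, are:

  0-simplices (7): a, b, c, d, e, f, g
  1-simplices (18): ab, ad, ae, af, ag, bc, be, bf, cd, ce, cf, cg, de, df, dg, ef, eg, fg
  2-simplices (12): abe, abf, adf, adg, aeg, bce, bcf, cde, cdg, cfg, def, efg

Hence C_0 ≅ Z^7, C_1 ≅ Z^18, C_2 ≅ Z^12.

The boundary map ∂_1: C_1 → C_0 sends each edge [p,q] (with p < q) to q − p. For instance
  ∂be = e − b.
As a 7×18 matrix over Z this has rank 6, with invariant factors (1,1,1,1,1,1).

The boundary map ∂_2: C_2 → C_1 acts by ∂[p,q,r] = [q,r] − [p,r] + [p,q]. For instance
  ∂efg = fg − eg + ef,
  ∂cdg = dg − cg + cd.
As a 18×12 matrix over Z this has rank 12, with invariant factors (1,1,1,1,1,1,1,1,1,1,1,2).

Now H_k = ker ∂_k / im ∂_{k+1}, so:

  H_2: rank ker ∂_2 − rank ∂_3 = (12 − 12) − 0 = 0, and there is no ∂_3, so H_2 = 0.

(K is a triangulation of the real projective plane RP^2.)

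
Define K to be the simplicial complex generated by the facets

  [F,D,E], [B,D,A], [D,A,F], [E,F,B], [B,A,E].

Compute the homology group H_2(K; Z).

H_2 = 0.

Fix the vertex order A < B < D < E < F and write every simplex with vertices in increasing order. Then dim K = 2 and the simplices of K are:

  0-simplices (5): A, B, D, E, F
  1-simplices (10): AB, AD, AE, AF, BD, BE, BF, DE, DF, EF
  2-simplices (5): ABD, ABE, ADF, BEF, DEF

so the chain groups are C_0 ≅ Z^5, C_1 ≅ Z^10, C_2 ≅ Z^5.

Boundary ∂_1: C_1 → C_0 is given by ∂[p,q] = [q] − [p]. For instance
  ∂DE = E − D.
The 5×10 boundary matrix has rank 4 and Smith normal form diag(1,1,1,1).

∂_2: C_2 → C_1 sends each 2-simplex [p,q,r] to [q,r] − [p,r] + [p,q]. For instance
  ∂BEF = EF − BF + BE,
  ∂ABE = BE − AE + AB.
This gives a 10×5 integer matrix of rank 5; reducing to Smith normal form yields diagonal entries (1,1,1,1,1).

Now H_k = ker ∂_k / im ∂_{k+1}, so:

  H_2: rank ker ∂_2 − rank ∂_3 = (5 − 5) − 0 = 0, and there is no ∂_3, so H_2 = 0.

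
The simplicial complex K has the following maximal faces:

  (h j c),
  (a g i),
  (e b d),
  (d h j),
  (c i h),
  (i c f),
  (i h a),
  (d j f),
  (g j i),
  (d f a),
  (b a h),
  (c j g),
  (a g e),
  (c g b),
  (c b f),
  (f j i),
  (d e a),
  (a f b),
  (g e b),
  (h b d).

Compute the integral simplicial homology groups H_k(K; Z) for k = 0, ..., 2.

H_0 ≅ Z,  H_1 ≅ Z × Z/2,  H_2 = 0.

Fix the vertex order a < b < c < d < e < f < g < h < i < j and write every simplex with vertices in increasing order. Then dim K = 2 and the simplices of K are:

  0-simplices (10): a, b, c, d, e, f, g, h, i, j
  1-simplices (30): ab, ad, ae, af, ag, ah, ai, bc, bd, be, bf, bg, bh, cf, cg, ch, ci, cj, de, df, dh, dj, eg, fi, fj, gi, gj, hi, hj, ij
  2-simplices (20): abf, abh, ade, adf, aeg, agi, ahi, bcf, bcg, bde, bdh, beg, cfi, cgj, chi, chj, dfj, dhj, fij, gij

so the chain groups are C_0 ≅ Z^10, C_1 ≅ Z^30, C_2 ≅ Z^20.

∂_1: C_1 → C_0 is given by ∂[p,q] = [q] − [p].
The 10×30 boundary matrix has rank 9 and Smith normal form diag(1,1,1,1,1,1,1,1,1).

The boundary map ∂_2: C_2 → C_1 sends each 2-simplex [p,q,r] to [q,r] − [p,r] + [p,q]. For instance
  ∂ade = de − ae + ad,
  ∂adf = df − af + ad.
The resulting 30×20 matrix has rank 20, and its Smith normal form has invariant factors (1,1,1,1,1,1,1,1,1,1,1,1,1,1,1,1,1,1,1,2).

From H_k ≅ ker(∂_k) / im(∂_{k+1}) we obtain:

  H_0: rank C_0 − rank ∂_1 = 10 − 9 = 1, and the invariant factors of ∂_1 are all 1, so H_0 ≅ Z.
  H_1: rank ker ∂_1 − rank ∂_2 = (30 − 9) − 20 = 1, and ∂_2 has invariant factor 2 > 1, so H_1 ≅ Z × Z/2.
  H_2: rank ker ∂_2 − rank ∂_3 = (20 − 20) − 0 = 0, and there is no ∂_3, so H_2 ≅ 0.

As a check, the Euler characteristic is 10 − 30 + 20 = 0, which agrees with 1 − 1 + 0 = 0.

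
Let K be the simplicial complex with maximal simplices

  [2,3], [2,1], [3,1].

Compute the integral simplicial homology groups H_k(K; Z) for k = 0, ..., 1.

H_0 ≅ Z,  H_1 ≅ Z.

K has 3 vertices, 3 edges.
rank ∂_0 = 0, rank ∂_1 = 2 ⇒ b_0 = 3 − 0 − 2 = 1; all invariant factors of ∂_1 are 1 so no torsion. So H_0 = Z.
rank ∂_1 = 2, rank ∂_2 = 0 ⇒ b_1 = 3 − 2 − 0 = 1. So H_1 = Z.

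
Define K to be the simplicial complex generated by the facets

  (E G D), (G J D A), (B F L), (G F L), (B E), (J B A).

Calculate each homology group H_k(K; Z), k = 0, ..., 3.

H_0 = Z,  H_1 = Z^2,  H_2 = 0,  H_3 = 0.

Take the total order A < B < D < E < F < G < J < L on the vertex set. Then K (dimension 3) consists of the simplices:

  0-simplices (8): A, B, D, E, F, G, J, L
  1-simplices (16): AB, AD, AG, AJ, BE, BF, BJ, BL, DE, DG, DJ, EG, FG, FL, GJ, GL
  2-simplices (8): ABJ, ADG, ADJ, AGJ, BFL, DEG, DGJ, FGL
  3-simplices (1): ADGJ

giving chain groups C_0 ≅ Z^8, C_1 ≅ Z^16, C_2 ≅ Z^8, C_3 ≅ Z^1.

∂_1: C_1 → C_0 maps an edge to its endpoints' difference, ∂[p,q] = q − p. For instance
  ∂FG = G − F.
This gives a 8×16 integer matrix of rank 7; reducing to Smith normal form yields diagonal entries (1,1,1,1,1,1,1).

Boundary ∂_2: C_2 → C_1 acts by ∂[p,q,r] = [q,r] − [p,r] + [p,q]. For instance
  ∂DGJ = GJ − DJ + DG,
  ∂BFL = FL − BL + BF.
This gives a 16×8 integer matrix of rank 7; reducing to Smith normal form yields diagonal entries (1,1,1,1,1,1,1).

Boundary ∂_3: C_3 → C_2 sends each 3-simplex σ to the alternating sum Σ_i (−1)^i (σ with its i-th vertex removed). For instance
  ∂ADGJ = DGJ − AGJ + ADJ − ADG.
The 8×1 boundary matrix has rank 1 and Smith normal form diag(1).

Computing H_k = (kernel of ∂_k) / (image of ∂_{k+1}):

  H_0: rank C_0 − rank ∂_1 = 8 − 7 = 1, and the invariant factors of ∂_1 are all 1, so H_0 = Z.
  H_1: rank ker ∂_1 − rank ∂_2 = (16 − 7) − 7 = 2, and the invariant factors of ∂_2 are all 1, so H_1 = Z^2.
  H_2: rank ker ∂_2 − rank ∂_3 = (8 − 7) − 1 = 0, and the invariant factors of ∂_3 are all 1, so H_2 = 0.
  H_3: rank ker ∂_3 − rank ∂_4 = (1 − 1) − 0 = 0, and there is no ∂_4, so H_3 = 0.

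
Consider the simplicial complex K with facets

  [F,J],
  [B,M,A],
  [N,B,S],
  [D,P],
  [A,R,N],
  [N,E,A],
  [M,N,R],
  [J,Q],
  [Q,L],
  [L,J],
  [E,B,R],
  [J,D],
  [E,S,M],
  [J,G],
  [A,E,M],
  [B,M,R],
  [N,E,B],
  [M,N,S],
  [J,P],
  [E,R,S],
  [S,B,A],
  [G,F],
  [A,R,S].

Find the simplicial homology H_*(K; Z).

H_0 = Z^2,  H_1 = Z^5,  H_2 = Z.

K has 14 vertices, 30 edges, 14 triangles.
rank ∂_0 = 0, rank ∂_1 = 12 ⇒ b_0 = 14 − 0 − 12 = 2; all invariant factors of ∂_1 are 1 so no torsion. So H_0 = Z^2.
rank ∂_1 = 12, rank ∂_2 = 13 ⇒ b_1 = 30 − 12 − 13 = 5; all invariant factors of ∂_2 are 1 so no torsion. So H_1 = Z^5.
rank ∂_2 = 13, rank ∂_3 = 0 ⇒ b_2 = 14 − 13 − 0 = 1. So H_2 = Z.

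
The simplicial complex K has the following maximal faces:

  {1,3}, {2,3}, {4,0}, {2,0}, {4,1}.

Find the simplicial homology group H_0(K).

Fix the vertex order 0 < 1 < 2 < 3 < 4 and write every simplex with vertices in increasing order. Then dim K = 1 and the simplices of K are:

  0-simplices (5): [0], [1], [2], [3], [4]
  1-simplices (5): [0,2], [0,4], [1,3], [1,4], [2,3]

so the chain groups are C_0 ≅ Z^5, C_1 ≅ Z^5.

∂_1: C_1 → C_0 maps an edge to its endpoints' difference, ∂[p,q] = q − p. For instance
  ∂[1,4] = [4] − [1].
The resulting 5×5 matrix has rank 4, and its Smith normal form has invariant factors (1,1,1,1).

Computing H_k = (kernel of ∂_k) / (image of ∂_{k+1}):

  H_0: rank C_0 − rank ∂_1 = 5 − 4 = 1, and the invariant factors of ∂_1 are all 1, so H_0 = Z.

H_0 = Z.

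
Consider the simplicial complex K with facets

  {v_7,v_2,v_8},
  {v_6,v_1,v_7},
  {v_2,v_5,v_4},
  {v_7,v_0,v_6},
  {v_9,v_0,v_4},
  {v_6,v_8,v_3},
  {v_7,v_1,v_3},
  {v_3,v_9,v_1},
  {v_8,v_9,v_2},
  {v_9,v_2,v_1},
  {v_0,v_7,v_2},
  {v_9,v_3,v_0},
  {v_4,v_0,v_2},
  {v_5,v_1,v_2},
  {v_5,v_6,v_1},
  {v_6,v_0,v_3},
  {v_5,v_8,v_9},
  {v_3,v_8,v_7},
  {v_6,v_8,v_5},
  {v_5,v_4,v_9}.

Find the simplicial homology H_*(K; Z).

H_0 ≅ Z,  H_1 ≅ Z ⊕ Z/2,  H_2 = 0.

Fix the vertex order v_0 < v_1 < v_2 < v_3 < v_4 < v_5 < v_6 < v_7 < v_8 < v_9 and write every simplex with vertices in increasing order. Then dim K = 2 and the simplices of K are:

  0-simplices (10): [v_0], [v_1], [v_2], [v_3], [v_4], [v_5], [v_6], [v_7], [v_8], [v_9]
  1-simplices (30): (30 of them)
  2-simplices (20): (20 of them)

so the chain groups are C_0 ≅ Z^10, C_1 ≅ Z^30, C_2 ≅ Z^20.

∂_1: C_1 → C_0 is given by ∂[p,q] = [q] − [p].
As a 10×30 matrix over Z this has rank 9, with invariant factors (1,1,1,1,1,1,1,1,1).

∂_2: C_2 → C_1 maps a triangle to the signed sum of its edges. For instance
  ∂[v_3,v_6,v_8] = [v_6,v_8] − [v_3,v_8] + [v_3,v_6],
  ∂[v_5,v_6,v_8] = [v_6,v_8] − [v_5,v_8] + [v_5,v_6].
The 30×20 boundary matrix has rank 20 and Smith normal form diag(1,1,1,1,1,1,1,1,1,1,1,1,1,1,1,1,1,1,1,2).

Reading off H_k = ker ∂_k / im ∂_{k+1}:

  H_0: rank C_0 − rank ∂_1 = 10 − 9 = 1, and the invariant factors of ∂_1 are all 1, so H_0 = Z.
  H_1: rank ker ∂_1 − rank ∂_2 = (30 − 9) − 20 = 1, and ∂_2 has invariant factor 2 > 1, so H_1 = Z ⊕ Z/2.
  H_2: rank ker ∂_2 − rank ∂_3 = (20 − 20) − 0 = 0, and there is no ∂_3, so H_2 = 0.

As a check, the Euler characteristic is 10 − 30 + 20 = 0, which agrees with 1 − 1 + 0 = 0.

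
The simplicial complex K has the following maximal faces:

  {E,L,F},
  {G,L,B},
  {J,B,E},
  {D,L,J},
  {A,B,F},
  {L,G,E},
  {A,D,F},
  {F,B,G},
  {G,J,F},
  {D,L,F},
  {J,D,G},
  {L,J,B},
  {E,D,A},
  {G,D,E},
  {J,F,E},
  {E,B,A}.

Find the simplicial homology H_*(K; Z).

H_0 ≅ Z,  H_1 ≅ Z^2,  H_2 ≅ Z.

Fix the vertex order A < B < D < E < F < G < J < L and write every simplex with vertices in increasing order. Then dim K = 2 and the simplices of K are:

  0-simplices (8): A, B, D, E, F, G, J, L
  1-simplices (24): AB, AD, AE, AF, BE, BF, BG, BJ, BL, DE, DF, DG, DJ, DL, EF, EG, EJ, EL, FG, FJ, FL, GJ, GL, JL
  2-simplices (16): ABE, ABF, ADE, ADF, BEJ, BFG, BGL, BJL, DEG, DFL, DGJ, DJL, EFJ, EFL, EGL, FGJ

so the chain groups are C_0 ≅ Z^8, C_1 ≅ Z^24, C_2 ≅ Z^16.

∂_1: C_1 → C_0 sends each edge [p,q] (with p < q) to q − p. For instance
  ∂GL = L − G.
As a 8×24 matrix over Z this has rank 7, with invariant factors (1,1,1,1,1,1,1).

Boundary ∂_2: C_2 → C_1 maps a triangle to the signed sum of its edges. For instance
  ∂BFG = FG − BG + BF,
  ∂EFJ = FJ − EJ + EF.
As a 24×16 matrix over Z this has rank 15, with invariant factors (1,1,1,1,1,1,1,1,1,1,1,1,1,1,1).

Now H_k = ker ∂_k / im ∂_{k+1}, so:

  H_0: rank C_0 − rank ∂_1 = 8 − 7 = 1, and the invariant factors of ∂_1 are all 1, so H_0 ≅ Z.
  H_1: rank ker ∂_1 − rank ∂_2 = (24 − 7) − 15 = 2, and the invariant factors of ∂_2 are all 1, so H_1 ≅ Z^2.
  H_2: rank ker ∂_2 − rank ∂_3 = (16 − 15) − 0 = 1, and there is no ∂_3, so H_2 ≅ Z.

As a check, the Euler characteristic is 8 − 24 + 16 = 0, which agrees with 1 − 2 + 1 = 0.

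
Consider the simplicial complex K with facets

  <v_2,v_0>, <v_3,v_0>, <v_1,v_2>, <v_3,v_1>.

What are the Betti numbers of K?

b_0 = 1, b_1 = 1.

Take the total order v_0 < v_1 < v_2 < v_3 on the vertex set. Then K (dimension 1) consists of the simplices:

  0-simplices (4): [v_0], [v_1], [v_2], [v_3]
  1-simplices (4): [v_0,v_2], [v_0,v_3], [v_1,v_2], [v_1,v_3]

giving chain groups C_0 ≅ Z^4, C_1 ≅ Z^4.

The boundary map ∂_1: C_1 → C_0 is given by ∂[p,q] = [q] − [p].
As a 4×4 matrix over Z this has rank 3, with invariant factors (1,1,1).

Reading off H_k = ker ∂_k / im ∂_{k+1}:

  H_0: rank C_0 − rank ∂_1 = 4 − 3 = 1, and the invariant factors of ∂_1 are all 1, so H_0 ≅ Z.
  H_1: rank ker ∂_1 − rank ∂_2 = (4 − 3) − 0 = 1, and there is no ∂_2, so H_1 ≅ Z.

(K is a triangulation of the circle S^1.)

Hence the Betti numbers are b_0 = 1, b_1 = 1.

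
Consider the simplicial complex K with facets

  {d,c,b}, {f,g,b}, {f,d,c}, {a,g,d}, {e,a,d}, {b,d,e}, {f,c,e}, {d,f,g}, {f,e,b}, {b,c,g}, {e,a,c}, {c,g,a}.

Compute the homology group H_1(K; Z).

H_1 = Z/2Z.

Take the total order a < b < c < d < e < f < g on the vertex set. Then K (dimension 2) consists of the simplices:

  0-simplices (7): a, b, c, d, e, f, g
  1-simplices (18): ac, ad, ae, ag, bc, bd, be, bf, bg, cd, ce, cf, cg, de, df, dg, ef, fg
  2-simplices (12): ace, acg, ade, adg, bcd, bcg, bde, bef, bfg, cdf, cef, dfg

Hence C_0 ≅ Z^7, C_1 ≅ Z^18, C_2 ≅ Z^12.

Boundary ∂_1: C_1 → C_0 maps an edge to its endpoints' difference, ∂[p,q] = q − p.
The resulting 7×18 matrix has rank 6, and its Smith normal form has invariant factors (1,1,1,1,1,1).

Boundary ∂_2: C_2 → C_1 maps a triangle to the signed sum of its edges. For instance
  ∂acg = cg − ag + ac,
  ∂cef = ef − cf + ce.
The resulting 18×12 matrix has rank 12, and its Smith normal form has invariant factors (1,1,1,1,1,1,1,1,1,1,1,2).

Now H_k = ker ∂_k / im ∂_{k+1}, so:

  H_1: rank ker ∂_1 − rank ∂_2 = (18 − 6) − 12 = 0, and ∂_2 has invariant factor 2 > 1, so H_1 ≅ Z/2Z.

(K is a triangulation of the real projective plane RP^2.)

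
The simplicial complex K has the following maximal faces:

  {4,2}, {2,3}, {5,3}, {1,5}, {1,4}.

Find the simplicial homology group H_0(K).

H_0 = Z.

Order the vertices as 1 < 2 < 3 < 4 < 5. Listing each simplex with vertices in this order, K has dimension 1 with simplices:

  0-simplices (5): [1], [2], [3], [4], [5]
  1-simplices (5): [1,4], [1,5], [2,3], [2,4], [3,5]

Hence C_0 ≅ Z^5, C_1 ≅ Z^5.

∂_1: C_1 → C_0 is given by ∂[p,q] = [q] − [p]. For instance
  ∂[2,3] = [3] − [2].
As a 5×5 matrix over Z this has rank 4, with invariant factors (1,1,1,1).

Computing H_k = (kernel of ∂_k) / (image of ∂_{k+1}):

  H_0: rank C_0 − rank ∂_1 = 5 − 4 = 1, and the invariant factors of ∂_1 are all 1, so H_0 = Z.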